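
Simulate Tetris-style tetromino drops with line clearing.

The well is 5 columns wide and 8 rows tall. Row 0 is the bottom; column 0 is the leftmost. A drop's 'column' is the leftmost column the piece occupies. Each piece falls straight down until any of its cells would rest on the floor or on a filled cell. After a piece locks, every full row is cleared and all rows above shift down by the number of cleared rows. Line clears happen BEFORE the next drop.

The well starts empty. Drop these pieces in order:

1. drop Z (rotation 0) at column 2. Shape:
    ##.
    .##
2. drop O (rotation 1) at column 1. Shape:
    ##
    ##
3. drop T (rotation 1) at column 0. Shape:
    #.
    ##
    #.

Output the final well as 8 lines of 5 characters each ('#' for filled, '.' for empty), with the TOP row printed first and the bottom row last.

Drop 1: Z rot0 at col 2 lands with bottom-row=0; cleared 0 line(s) (total 0); column heights now [0 0 2 2 1], max=2
Drop 2: O rot1 at col 1 lands with bottom-row=2; cleared 0 line(s) (total 0); column heights now [0 4 4 2 1], max=4
Drop 3: T rot1 at col 0 lands with bottom-row=3; cleared 0 line(s) (total 0); column heights now [6 5 4 2 1], max=6

Answer: .....
.....
#....
##...
###..
.##..
..##.
...##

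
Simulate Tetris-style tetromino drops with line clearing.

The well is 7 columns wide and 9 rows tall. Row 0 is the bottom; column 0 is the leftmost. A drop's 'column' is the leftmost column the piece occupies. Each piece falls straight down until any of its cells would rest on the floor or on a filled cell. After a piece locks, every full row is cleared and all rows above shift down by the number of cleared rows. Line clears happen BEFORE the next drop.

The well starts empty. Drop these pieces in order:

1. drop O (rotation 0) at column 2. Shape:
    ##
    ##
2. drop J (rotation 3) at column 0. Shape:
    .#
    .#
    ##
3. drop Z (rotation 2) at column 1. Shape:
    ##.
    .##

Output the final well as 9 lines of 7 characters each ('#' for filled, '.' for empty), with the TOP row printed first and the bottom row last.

Answer: .......
.......
.......
.......
.......
.##....
.###...
.###...
####...

Derivation:
Drop 1: O rot0 at col 2 lands with bottom-row=0; cleared 0 line(s) (total 0); column heights now [0 0 2 2 0 0 0], max=2
Drop 2: J rot3 at col 0 lands with bottom-row=0; cleared 0 line(s) (total 0); column heights now [1 3 2 2 0 0 0], max=3
Drop 3: Z rot2 at col 1 lands with bottom-row=2; cleared 0 line(s) (total 0); column heights now [1 4 4 3 0 0 0], max=4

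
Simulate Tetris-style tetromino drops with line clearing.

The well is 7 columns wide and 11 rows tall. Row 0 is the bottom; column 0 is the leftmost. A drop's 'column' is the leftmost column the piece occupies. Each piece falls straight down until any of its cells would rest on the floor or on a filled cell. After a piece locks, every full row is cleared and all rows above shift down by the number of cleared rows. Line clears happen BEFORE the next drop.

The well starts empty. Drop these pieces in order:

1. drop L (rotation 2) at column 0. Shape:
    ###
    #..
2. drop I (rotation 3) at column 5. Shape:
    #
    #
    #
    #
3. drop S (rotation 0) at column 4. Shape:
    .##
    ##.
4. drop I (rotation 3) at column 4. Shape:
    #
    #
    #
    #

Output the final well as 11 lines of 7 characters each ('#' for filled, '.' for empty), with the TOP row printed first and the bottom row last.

Drop 1: L rot2 at col 0 lands with bottom-row=0; cleared 0 line(s) (total 0); column heights now [2 2 2 0 0 0 0], max=2
Drop 2: I rot3 at col 5 lands with bottom-row=0; cleared 0 line(s) (total 0); column heights now [2 2 2 0 0 4 0], max=4
Drop 3: S rot0 at col 4 lands with bottom-row=4; cleared 0 line(s) (total 0); column heights now [2 2 2 0 5 6 6], max=6
Drop 4: I rot3 at col 4 lands with bottom-row=5; cleared 0 line(s) (total 0); column heights now [2 2 2 0 9 6 6], max=9

Answer: .......
.......
....#..
....#..
....#..
....###
....##.
.....#.
.....#.
###..#.
#....#.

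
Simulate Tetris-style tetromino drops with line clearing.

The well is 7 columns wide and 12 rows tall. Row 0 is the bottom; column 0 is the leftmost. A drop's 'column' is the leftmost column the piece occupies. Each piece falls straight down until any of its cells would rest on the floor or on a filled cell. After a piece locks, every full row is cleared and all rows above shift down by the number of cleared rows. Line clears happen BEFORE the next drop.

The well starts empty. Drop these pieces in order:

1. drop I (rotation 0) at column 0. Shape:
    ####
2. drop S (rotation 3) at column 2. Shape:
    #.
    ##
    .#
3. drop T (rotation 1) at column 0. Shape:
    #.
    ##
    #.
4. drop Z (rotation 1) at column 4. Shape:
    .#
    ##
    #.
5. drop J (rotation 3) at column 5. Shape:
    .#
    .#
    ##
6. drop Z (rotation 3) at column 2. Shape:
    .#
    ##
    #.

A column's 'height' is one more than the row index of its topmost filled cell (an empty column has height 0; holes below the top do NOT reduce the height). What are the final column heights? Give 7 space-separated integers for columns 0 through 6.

Drop 1: I rot0 at col 0 lands with bottom-row=0; cleared 0 line(s) (total 0); column heights now [1 1 1 1 0 0 0], max=1
Drop 2: S rot3 at col 2 lands with bottom-row=1; cleared 0 line(s) (total 0); column heights now [1 1 4 3 0 0 0], max=4
Drop 3: T rot1 at col 0 lands with bottom-row=1; cleared 0 line(s) (total 0); column heights now [4 3 4 3 0 0 0], max=4
Drop 4: Z rot1 at col 4 lands with bottom-row=0; cleared 0 line(s) (total 0); column heights now [4 3 4 3 2 3 0], max=4
Drop 5: J rot3 at col 5 lands with bottom-row=3; cleared 0 line(s) (total 0); column heights now [4 3 4 3 2 4 6], max=6
Drop 6: Z rot3 at col 2 lands with bottom-row=4; cleared 0 line(s) (total 0); column heights now [4 3 6 7 2 4 6], max=7

Answer: 4 3 6 7 2 4 6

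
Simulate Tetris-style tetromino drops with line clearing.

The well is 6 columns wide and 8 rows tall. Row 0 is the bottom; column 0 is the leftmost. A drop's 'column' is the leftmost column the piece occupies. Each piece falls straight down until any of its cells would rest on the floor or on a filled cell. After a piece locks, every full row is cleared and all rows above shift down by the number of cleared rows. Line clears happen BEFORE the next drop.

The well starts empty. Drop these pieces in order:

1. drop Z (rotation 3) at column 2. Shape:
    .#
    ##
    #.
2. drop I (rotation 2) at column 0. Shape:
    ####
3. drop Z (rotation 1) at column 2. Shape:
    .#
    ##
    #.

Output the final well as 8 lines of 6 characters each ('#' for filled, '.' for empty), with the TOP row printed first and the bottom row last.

Drop 1: Z rot3 at col 2 lands with bottom-row=0; cleared 0 line(s) (total 0); column heights now [0 0 2 3 0 0], max=3
Drop 2: I rot2 at col 0 lands with bottom-row=3; cleared 0 line(s) (total 0); column heights now [4 4 4 4 0 0], max=4
Drop 3: Z rot1 at col 2 lands with bottom-row=4; cleared 0 line(s) (total 0); column heights now [4 4 6 7 0 0], max=7

Answer: ......
...#..
..##..
..#...
####..
...#..
..##..
..#...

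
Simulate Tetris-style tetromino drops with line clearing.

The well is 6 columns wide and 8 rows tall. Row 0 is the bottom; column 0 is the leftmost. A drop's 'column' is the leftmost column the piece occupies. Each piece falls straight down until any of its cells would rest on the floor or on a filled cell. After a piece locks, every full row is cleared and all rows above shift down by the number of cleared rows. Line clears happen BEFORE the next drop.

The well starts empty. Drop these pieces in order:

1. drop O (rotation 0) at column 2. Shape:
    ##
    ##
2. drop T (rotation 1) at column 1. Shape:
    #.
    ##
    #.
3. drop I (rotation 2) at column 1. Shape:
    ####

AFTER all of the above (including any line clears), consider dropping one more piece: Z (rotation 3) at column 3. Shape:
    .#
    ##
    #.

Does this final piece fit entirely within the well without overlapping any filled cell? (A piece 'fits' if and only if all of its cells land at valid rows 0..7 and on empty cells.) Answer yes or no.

Drop 1: O rot0 at col 2 lands with bottom-row=0; cleared 0 line(s) (total 0); column heights now [0 0 2 2 0 0], max=2
Drop 2: T rot1 at col 1 lands with bottom-row=1; cleared 0 line(s) (total 0); column heights now [0 4 3 2 0 0], max=4
Drop 3: I rot2 at col 1 lands with bottom-row=4; cleared 0 line(s) (total 0); column heights now [0 5 5 5 5 0], max=5
Test piece Z rot3 at col 3 (width 2): heights before test = [0 5 5 5 5 0]; fits = True

Answer: yes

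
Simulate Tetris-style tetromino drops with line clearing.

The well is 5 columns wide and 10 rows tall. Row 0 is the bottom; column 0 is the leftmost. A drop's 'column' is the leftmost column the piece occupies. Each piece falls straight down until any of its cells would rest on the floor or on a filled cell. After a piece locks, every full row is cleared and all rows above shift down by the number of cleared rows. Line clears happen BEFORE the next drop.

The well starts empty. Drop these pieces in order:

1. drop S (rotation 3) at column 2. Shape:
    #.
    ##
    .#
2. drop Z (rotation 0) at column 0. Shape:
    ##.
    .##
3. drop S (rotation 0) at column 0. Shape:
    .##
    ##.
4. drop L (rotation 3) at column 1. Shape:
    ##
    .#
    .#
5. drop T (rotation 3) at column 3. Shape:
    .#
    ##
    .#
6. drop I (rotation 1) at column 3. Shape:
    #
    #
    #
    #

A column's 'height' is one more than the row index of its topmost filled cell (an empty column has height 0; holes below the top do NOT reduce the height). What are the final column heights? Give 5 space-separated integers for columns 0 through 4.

Drop 1: S rot3 at col 2 lands with bottom-row=0; cleared 0 line(s) (total 0); column heights now [0 0 3 2 0], max=3
Drop 2: Z rot0 at col 0 lands with bottom-row=3; cleared 0 line(s) (total 0); column heights now [5 5 4 2 0], max=5
Drop 3: S rot0 at col 0 lands with bottom-row=5; cleared 0 line(s) (total 0); column heights now [6 7 7 2 0], max=7
Drop 4: L rot3 at col 1 lands with bottom-row=7; cleared 0 line(s) (total 0); column heights now [6 10 10 2 0], max=10
Drop 5: T rot3 at col 3 lands with bottom-row=1; cleared 0 line(s) (total 0); column heights now [6 10 10 3 4], max=10
Drop 6: I rot1 at col 3 lands with bottom-row=3; cleared 0 line(s) (total 0); column heights now [6 10 10 7 4], max=10

Answer: 6 10 10 7 4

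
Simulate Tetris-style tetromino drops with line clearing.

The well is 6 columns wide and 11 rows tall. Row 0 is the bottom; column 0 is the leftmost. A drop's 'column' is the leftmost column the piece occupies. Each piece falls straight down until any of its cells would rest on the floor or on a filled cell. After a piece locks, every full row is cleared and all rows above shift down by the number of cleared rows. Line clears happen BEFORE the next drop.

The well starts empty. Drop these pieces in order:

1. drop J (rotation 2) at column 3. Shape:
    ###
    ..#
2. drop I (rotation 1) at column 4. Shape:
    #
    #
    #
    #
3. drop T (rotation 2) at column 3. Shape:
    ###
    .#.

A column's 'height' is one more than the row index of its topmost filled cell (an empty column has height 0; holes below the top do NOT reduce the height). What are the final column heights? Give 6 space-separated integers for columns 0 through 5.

Answer: 0 0 0 8 8 8

Derivation:
Drop 1: J rot2 at col 3 lands with bottom-row=0; cleared 0 line(s) (total 0); column heights now [0 0 0 2 2 2], max=2
Drop 2: I rot1 at col 4 lands with bottom-row=2; cleared 0 line(s) (total 0); column heights now [0 0 0 2 6 2], max=6
Drop 3: T rot2 at col 3 lands with bottom-row=6; cleared 0 line(s) (total 0); column heights now [0 0 0 8 8 8], max=8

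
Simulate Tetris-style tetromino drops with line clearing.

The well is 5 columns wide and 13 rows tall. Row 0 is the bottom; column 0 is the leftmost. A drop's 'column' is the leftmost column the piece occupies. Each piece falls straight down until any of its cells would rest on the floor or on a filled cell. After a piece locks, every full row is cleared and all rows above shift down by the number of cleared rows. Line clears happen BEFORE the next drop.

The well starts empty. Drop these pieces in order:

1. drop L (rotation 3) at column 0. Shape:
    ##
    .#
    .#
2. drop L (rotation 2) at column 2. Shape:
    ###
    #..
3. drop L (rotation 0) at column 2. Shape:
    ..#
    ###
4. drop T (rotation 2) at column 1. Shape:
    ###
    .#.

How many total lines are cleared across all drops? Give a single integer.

Drop 1: L rot3 at col 0 lands with bottom-row=0; cleared 0 line(s) (total 0); column heights now [3 3 0 0 0], max=3
Drop 2: L rot2 at col 2 lands with bottom-row=0; cleared 0 line(s) (total 0); column heights now [3 3 2 2 2], max=3
Drop 3: L rot0 at col 2 lands with bottom-row=2; cleared 1 line(s) (total 1); column heights now [0 2 2 2 3], max=3
Drop 4: T rot2 at col 1 lands with bottom-row=2; cleared 0 line(s) (total 1); column heights now [0 4 4 4 3], max=4

Answer: 1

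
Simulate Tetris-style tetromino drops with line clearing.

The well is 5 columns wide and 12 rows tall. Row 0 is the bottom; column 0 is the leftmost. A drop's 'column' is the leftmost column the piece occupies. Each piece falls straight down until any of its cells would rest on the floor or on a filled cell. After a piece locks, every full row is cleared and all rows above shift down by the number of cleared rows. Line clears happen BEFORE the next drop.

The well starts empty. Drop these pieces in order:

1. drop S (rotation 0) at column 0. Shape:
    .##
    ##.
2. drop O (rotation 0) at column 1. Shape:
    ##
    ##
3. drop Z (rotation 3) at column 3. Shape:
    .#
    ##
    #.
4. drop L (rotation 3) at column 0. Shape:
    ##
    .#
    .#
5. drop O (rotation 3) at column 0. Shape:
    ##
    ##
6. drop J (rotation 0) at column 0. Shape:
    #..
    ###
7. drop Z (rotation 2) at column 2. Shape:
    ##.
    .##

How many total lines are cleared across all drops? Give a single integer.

Answer: 1

Derivation:
Drop 1: S rot0 at col 0 lands with bottom-row=0; cleared 0 line(s) (total 0); column heights now [1 2 2 0 0], max=2
Drop 2: O rot0 at col 1 lands with bottom-row=2; cleared 0 line(s) (total 0); column heights now [1 4 4 0 0], max=4
Drop 3: Z rot3 at col 3 lands with bottom-row=0; cleared 0 line(s) (total 0); column heights now [1 4 4 2 3], max=4
Drop 4: L rot3 at col 0 lands with bottom-row=4; cleared 0 line(s) (total 0); column heights now [7 7 4 2 3], max=7
Drop 5: O rot3 at col 0 lands with bottom-row=7; cleared 0 line(s) (total 0); column heights now [9 9 4 2 3], max=9
Drop 6: J rot0 at col 0 lands with bottom-row=9; cleared 0 line(s) (total 0); column heights now [11 10 10 2 3], max=11
Drop 7: Z rot2 at col 2 lands with bottom-row=9; cleared 1 line(s) (total 1); column heights now [10 9 10 10 3], max=10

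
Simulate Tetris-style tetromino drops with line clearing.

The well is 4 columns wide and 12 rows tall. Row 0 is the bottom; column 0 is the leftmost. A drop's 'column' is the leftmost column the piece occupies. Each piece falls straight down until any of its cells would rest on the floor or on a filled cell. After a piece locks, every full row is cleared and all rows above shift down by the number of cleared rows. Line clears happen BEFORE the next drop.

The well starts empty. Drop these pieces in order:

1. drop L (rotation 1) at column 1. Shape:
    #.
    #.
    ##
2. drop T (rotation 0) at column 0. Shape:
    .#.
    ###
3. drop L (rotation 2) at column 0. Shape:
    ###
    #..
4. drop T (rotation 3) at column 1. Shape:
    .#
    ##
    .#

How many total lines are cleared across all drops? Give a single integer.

Drop 1: L rot1 at col 1 lands with bottom-row=0; cleared 0 line(s) (total 0); column heights now [0 3 1 0], max=3
Drop 2: T rot0 at col 0 lands with bottom-row=3; cleared 0 line(s) (total 0); column heights now [4 5 4 0], max=5
Drop 3: L rot2 at col 0 lands with bottom-row=4; cleared 0 line(s) (total 0); column heights now [6 6 6 0], max=6
Drop 4: T rot3 at col 1 lands with bottom-row=6; cleared 0 line(s) (total 0); column heights now [6 8 9 0], max=9

Answer: 0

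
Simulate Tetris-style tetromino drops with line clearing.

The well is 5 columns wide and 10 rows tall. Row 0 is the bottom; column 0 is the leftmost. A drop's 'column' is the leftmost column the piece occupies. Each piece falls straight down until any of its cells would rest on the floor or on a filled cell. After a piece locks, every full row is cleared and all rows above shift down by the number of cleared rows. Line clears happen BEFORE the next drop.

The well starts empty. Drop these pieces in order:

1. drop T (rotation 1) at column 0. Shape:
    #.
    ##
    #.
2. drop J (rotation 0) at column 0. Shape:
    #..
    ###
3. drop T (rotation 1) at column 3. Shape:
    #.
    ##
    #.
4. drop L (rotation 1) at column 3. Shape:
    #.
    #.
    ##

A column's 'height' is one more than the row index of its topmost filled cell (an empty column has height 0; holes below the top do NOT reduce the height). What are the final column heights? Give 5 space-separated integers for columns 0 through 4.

Answer: 4 2 0 5 2

Derivation:
Drop 1: T rot1 at col 0 lands with bottom-row=0; cleared 0 line(s) (total 0); column heights now [3 2 0 0 0], max=3
Drop 2: J rot0 at col 0 lands with bottom-row=3; cleared 0 line(s) (total 0); column heights now [5 4 4 0 0], max=5
Drop 3: T rot1 at col 3 lands with bottom-row=0; cleared 0 line(s) (total 0); column heights now [5 4 4 3 2], max=5
Drop 4: L rot1 at col 3 lands with bottom-row=3; cleared 1 line(s) (total 1); column heights now [4 2 0 5 2], max=5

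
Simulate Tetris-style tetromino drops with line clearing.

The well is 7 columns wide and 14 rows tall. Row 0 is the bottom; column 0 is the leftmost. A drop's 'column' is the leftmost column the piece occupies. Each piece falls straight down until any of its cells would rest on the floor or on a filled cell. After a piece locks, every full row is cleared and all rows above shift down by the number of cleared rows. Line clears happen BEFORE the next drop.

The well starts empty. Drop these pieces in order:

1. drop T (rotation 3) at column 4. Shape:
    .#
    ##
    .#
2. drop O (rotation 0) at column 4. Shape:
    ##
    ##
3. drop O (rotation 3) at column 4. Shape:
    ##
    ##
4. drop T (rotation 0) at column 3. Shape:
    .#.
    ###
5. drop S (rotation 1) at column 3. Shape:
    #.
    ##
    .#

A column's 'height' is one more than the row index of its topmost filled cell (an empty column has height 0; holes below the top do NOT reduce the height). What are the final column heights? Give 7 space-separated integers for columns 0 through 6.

Drop 1: T rot3 at col 4 lands with bottom-row=0; cleared 0 line(s) (total 0); column heights now [0 0 0 0 2 3 0], max=3
Drop 2: O rot0 at col 4 lands with bottom-row=3; cleared 0 line(s) (total 0); column heights now [0 0 0 0 5 5 0], max=5
Drop 3: O rot3 at col 4 lands with bottom-row=5; cleared 0 line(s) (total 0); column heights now [0 0 0 0 7 7 0], max=7
Drop 4: T rot0 at col 3 lands with bottom-row=7; cleared 0 line(s) (total 0); column heights now [0 0 0 8 9 8 0], max=9
Drop 5: S rot1 at col 3 lands with bottom-row=9; cleared 0 line(s) (total 0); column heights now [0 0 0 12 11 8 0], max=12

Answer: 0 0 0 12 11 8 0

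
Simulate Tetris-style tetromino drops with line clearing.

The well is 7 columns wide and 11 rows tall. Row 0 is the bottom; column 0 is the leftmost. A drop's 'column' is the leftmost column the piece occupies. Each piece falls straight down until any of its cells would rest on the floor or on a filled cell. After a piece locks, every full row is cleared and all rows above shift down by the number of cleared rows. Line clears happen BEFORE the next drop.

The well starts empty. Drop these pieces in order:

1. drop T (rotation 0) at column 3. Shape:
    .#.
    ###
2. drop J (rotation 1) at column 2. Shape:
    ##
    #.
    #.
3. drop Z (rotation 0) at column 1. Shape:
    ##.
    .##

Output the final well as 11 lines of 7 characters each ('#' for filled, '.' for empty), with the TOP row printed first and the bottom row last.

Answer: .......
.......
.......
.......
.......
.......
.##....
..##...
..##...
..#.#..
..####.

Derivation:
Drop 1: T rot0 at col 3 lands with bottom-row=0; cleared 0 line(s) (total 0); column heights now [0 0 0 1 2 1 0], max=2
Drop 2: J rot1 at col 2 lands with bottom-row=0; cleared 0 line(s) (total 0); column heights now [0 0 3 3 2 1 0], max=3
Drop 3: Z rot0 at col 1 lands with bottom-row=3; cleared 0 line(s) (total 0); column heights now [0 5 5 4 2 1 0], max=5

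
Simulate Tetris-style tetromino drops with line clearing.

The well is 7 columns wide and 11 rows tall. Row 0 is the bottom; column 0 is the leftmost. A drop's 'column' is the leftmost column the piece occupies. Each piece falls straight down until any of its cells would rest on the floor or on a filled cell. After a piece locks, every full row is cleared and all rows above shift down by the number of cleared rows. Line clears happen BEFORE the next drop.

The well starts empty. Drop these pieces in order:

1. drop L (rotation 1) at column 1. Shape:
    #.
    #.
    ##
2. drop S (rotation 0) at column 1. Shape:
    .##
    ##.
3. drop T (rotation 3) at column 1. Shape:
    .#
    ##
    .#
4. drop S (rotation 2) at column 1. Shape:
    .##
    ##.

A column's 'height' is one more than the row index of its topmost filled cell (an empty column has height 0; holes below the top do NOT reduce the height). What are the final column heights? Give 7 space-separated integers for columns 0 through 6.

Drop 1: L rot1 at col 1 lands with bottom-row=0; cleared 0 line(s) (total 0); column heights now [0 3 1 0 0 0 0], max=3
Drop 2: S rot0 at col 1 lands with bottom-row=3; cleared 0 line(s) (total 0); column heights now [0 4 5 5 0 0 0], max=5
Drop 3: T rot3 at col 1 lands with bottom-row=5; cleared 0 line(s) (total 0); column heights now [0 7 8 5 0 0 0], max=8
Drop 4: S rot2 at col 1 lands with bottom-row=8; cleared 0 line(s) (total 0); column heights now [0 9 10 10 0 0 0], max=10

Answer: 0 9 10 10 0 0 0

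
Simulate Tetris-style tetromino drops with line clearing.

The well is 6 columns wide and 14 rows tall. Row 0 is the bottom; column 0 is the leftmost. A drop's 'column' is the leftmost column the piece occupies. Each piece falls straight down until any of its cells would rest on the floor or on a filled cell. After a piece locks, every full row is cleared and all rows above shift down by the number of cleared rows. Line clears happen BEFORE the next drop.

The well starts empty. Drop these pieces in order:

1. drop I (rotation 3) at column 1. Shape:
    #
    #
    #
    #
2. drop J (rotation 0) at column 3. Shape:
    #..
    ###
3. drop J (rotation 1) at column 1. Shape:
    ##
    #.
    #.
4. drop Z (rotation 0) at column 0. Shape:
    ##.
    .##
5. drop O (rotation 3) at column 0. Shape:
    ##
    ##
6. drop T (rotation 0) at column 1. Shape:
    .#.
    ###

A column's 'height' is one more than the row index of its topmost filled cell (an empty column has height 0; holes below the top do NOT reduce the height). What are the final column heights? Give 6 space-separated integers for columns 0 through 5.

Drop 1: I rot3 at col 1 lands with bottom-row=0; cleared 0 line(s) (total 0); column heights now [0 4 0 0 0 0], max=4
Drop 2: J rot0 at col 3 lands with bottom-row=0; cleared 0 line(s) (total 0); column heights now [0 4 0 2 1 1], max=4
Drop 3: J rot1 at col 1 lands with bottom-row=4; cleared 0 line(s) (total 0); column heights now [0 7 7 2 1 1], max=7
Drop 4: Z rot0 at col 0 lands with bottom-row=7; cleared 0 line(s) (total 0); column heights now [9 9 8 2 1 1], max=9
Drop 5: O rot3 at col 0 lands with bottom-row=9; cleared 0 line(s) (total 0); column heights now [11 11 8 2 1 1], max=11
Drop 6: T rot0 at col 1 lands with bottom-row=11; cleared 0 line(s) (total 0); column heights now [11 12 13 12 1 1], max=13

Answer: 11 12 13 12 1 1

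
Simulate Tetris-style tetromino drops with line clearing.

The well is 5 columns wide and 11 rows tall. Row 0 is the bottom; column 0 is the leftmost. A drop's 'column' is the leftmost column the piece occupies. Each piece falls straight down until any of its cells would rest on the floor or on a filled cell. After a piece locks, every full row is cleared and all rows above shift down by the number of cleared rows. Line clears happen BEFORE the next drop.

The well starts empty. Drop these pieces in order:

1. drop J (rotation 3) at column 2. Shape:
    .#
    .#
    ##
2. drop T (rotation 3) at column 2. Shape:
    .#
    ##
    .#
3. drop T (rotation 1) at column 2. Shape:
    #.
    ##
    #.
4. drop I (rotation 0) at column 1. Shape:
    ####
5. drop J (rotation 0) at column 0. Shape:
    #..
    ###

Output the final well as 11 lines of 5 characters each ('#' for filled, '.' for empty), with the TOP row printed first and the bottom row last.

Drop 1: J rot3 at col 2 lands with bottom-row=0; cleared 0 line(s) (total 0); column heights now [0 0 1 3 0], max=3
Drop 2: T rot3 at col 2 lands with bottom-row=3; cleared 0 line(s) (total 0); column heights now [0 0 5 6 0], max=6
Drop 3: T rot1 at col 2 lands with bottom-row=5; cleared 0 line(s) (total 0); column heights now [0 0 8 7 0], max=8
Drop 4: I rot0 at col 1 lands with bottom-row=8; cleared 0 line(s) (total 0); column heights now [0 9 9 9 9], max=9
Drop 5: J rot0 at col 0 lands with bottom-row=9; cleared 0 line(s) (total 0); column heights now [11 10 10 9 9], max=11

Answer: #....
###..
.####
..#..
..##.
..##.
..##.
...#.
...#.
...#.
..##.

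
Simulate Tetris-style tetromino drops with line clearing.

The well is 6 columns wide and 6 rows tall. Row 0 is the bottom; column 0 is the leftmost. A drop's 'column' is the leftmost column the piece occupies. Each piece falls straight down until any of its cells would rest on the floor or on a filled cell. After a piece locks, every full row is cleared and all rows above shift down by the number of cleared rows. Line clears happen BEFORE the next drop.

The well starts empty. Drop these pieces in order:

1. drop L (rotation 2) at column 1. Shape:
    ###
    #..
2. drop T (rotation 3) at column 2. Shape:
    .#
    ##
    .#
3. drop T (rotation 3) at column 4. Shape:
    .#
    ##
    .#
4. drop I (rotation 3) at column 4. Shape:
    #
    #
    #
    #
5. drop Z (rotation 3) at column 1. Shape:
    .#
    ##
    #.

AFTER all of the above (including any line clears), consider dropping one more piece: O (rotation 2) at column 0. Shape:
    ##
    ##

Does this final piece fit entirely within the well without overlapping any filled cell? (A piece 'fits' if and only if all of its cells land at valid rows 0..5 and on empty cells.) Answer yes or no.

Drop 1: L rot2 at col 1 lands with bottom-row=0; cleared 0 line(s) (total 0); column heights now [0 2 2 2 0 0], max=2
Drop 2: T rot3 at col 2 lands with bottom-row=2; cleared 0 line(s) (total 0); column heights now [0 2 4 5 0 0], max=5
Drop 3: T rot3 at col 4 lands with bottom-row=0; cleared 0 line(s) (total 0); column heights now [0 2 4 5 2 3], max=5
Drop 4: I rot3 at col 4 lands with bottom-row=2; cleared 0 line(s) (total 0); column heights now [0 2 4 5 6 3], max=6
Drop 5: Z rot3 at col 1 lands with bottom-row=3; cleared 0 line(s) (total 0); column heights now [0 5 6 5 6 3], max=6
Test piece O rot2 at col 0 (width 2): heights before test = [0 5 6 5 6 3]; fits = False

Answer: no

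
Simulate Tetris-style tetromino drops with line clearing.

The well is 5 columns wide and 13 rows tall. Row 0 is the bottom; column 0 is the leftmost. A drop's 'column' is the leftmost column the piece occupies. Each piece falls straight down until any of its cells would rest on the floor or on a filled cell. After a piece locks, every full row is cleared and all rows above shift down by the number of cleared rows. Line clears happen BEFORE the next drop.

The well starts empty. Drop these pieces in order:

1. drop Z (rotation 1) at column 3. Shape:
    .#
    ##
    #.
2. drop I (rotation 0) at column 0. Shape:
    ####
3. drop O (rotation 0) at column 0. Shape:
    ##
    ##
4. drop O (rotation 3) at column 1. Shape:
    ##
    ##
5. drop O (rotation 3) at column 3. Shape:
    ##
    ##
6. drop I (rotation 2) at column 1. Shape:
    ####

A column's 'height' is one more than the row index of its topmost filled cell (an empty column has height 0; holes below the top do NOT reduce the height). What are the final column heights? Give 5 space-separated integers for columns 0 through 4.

Drop 1: Z rot1 at col 3 lands with bottom-row=0; cleared 0 line(s) (total 0); column heights now [0 0 0 2 3], max=3
Drop 2: I rot0 at col 0 lands with bottom-row=2; cleared 1 line(s) (total 1); column heights now [0 0 0 2 2], max=2
Drop 3: O rot0 at col 0 lands with bottom-row=0; cleared 0 line(s) (total 1); column heights now [2 2 0 2 2], max=2
Drop 4: O rot3 at col 1 lands with bottom-row=2; cleared 0 line(s) (total 1); column heights now [2 4 4 2 2], max=4
Drop 5: O rot3 at col 3 lands with bottom-row=2; cleared 0 line(s) (total 1); column heights now [2 4 4 4 4], max=4
Drop 6: I rot2 at col 1 lands with bottom-row=4; cleared 0 line(s) (total 1); column heights now [2 5 5 5 5], max=5

Answer: 2 5 5 5 5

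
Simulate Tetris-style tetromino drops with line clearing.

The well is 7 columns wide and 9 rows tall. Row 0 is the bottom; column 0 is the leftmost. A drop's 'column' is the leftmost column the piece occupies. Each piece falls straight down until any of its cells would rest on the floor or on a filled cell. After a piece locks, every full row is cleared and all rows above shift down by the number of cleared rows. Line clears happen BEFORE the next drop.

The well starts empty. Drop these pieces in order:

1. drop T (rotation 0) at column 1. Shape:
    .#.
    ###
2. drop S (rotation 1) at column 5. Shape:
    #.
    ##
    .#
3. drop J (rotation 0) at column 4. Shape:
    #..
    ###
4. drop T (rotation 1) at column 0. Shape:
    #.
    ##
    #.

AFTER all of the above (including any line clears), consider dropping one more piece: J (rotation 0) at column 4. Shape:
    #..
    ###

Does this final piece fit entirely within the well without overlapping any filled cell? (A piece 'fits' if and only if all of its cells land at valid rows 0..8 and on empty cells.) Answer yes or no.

Drop 1: T rot0 at col 1 lands with bottom-row=0; cleared 0 line(s) (total 0); column heights now [0 1 2 1 0 0 0], max=2
Drop 2: S rot1 at col 5 lands with bottom-row=0; cleared 0 line(s) (total 0); column heights now [0 1 2 1 0 3 2], max=3
Drop 3: J rot0 at col 4 lands with bottom-row=3; cleared 0 line(s) (total 0); column heights now [0 1 2 1 5 4 4], max=5
Drop 4: T rot1 at col 0 lands with bottom-row=0; cleared 0 line(s) (total 0); column heights now [3 2 2 1 5 4 4], max=5
Test piece J rot0 at col 4 (width 3): heights before test = [3 2 2 1 5 4 4]; fits = True

Answer: yes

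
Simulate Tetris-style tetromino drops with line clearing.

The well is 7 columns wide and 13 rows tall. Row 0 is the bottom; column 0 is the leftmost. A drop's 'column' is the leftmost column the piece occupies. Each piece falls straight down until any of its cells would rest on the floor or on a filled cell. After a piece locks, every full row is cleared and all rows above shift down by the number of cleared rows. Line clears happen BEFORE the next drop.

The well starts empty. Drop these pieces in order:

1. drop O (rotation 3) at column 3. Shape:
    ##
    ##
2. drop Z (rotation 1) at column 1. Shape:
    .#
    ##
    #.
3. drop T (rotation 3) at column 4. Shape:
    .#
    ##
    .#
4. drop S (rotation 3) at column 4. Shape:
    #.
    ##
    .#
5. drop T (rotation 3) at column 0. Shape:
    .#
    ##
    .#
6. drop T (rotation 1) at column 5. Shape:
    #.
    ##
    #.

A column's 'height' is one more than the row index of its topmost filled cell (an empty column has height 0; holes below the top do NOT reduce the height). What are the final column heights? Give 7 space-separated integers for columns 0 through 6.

Answer: 4 5 3 2 7 9 8

Derivation:
Drop 1: O rot3 at col 3 lands with bottom-row=0; cleared 0 line(s) (total 0); column heights now [0 0 0 2 2 0 0], max=2
Drop 2: Z rot1 at col 1 lands with bottom-row=0; cleared 0 line(s) (total 0); column heights now [0 2 3 2 2 0 0], max=3
Drop 3: T rot3 at col 4 lands with bottom-row=1; cleared 0 line(s) (total 0); column heights now [0 2 3 2 3 4 0], max=4
Drop 4: S rot3 at col 4 lands with bottom-row=4; cleared 0 line(s) (total 0); column heights now [0 2 3 2 7 6 0], max=7
Drop 5: T rot3 at col 0 lands with bottom-row=2; cleared 0 line(s) (total 0); column heights now [4 5 3 2 7 6 0], max=7
Drop 6: T rot1 at col 5 lands with bottom-row=6; cleared 0 line(s) (total 0); column heights now [4 5 3 2 7 9 8], max=9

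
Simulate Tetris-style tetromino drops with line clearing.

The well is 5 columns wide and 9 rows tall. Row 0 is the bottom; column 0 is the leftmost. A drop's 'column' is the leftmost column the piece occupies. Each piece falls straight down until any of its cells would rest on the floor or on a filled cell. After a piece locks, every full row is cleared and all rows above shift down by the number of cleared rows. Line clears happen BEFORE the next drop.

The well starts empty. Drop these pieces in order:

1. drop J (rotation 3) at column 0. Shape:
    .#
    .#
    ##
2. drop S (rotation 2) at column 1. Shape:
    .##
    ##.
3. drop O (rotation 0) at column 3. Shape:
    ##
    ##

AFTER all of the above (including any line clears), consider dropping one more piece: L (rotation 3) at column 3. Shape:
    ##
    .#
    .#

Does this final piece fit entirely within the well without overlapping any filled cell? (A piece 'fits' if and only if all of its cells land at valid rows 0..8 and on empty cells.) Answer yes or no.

Answer: no

Derivation:
Drop 1: J rot3 at col 0 lands with bottom-row=0; cleared 0 line(s) (total 0); column heights now [1 3 0 0 0], max=3
Drop 2: S rot2 at col 1 lands with bottom-row=3; cleared 0 line(s) (total 0); column heights now [1 4 5 5 0], max=5
Drop 3: O rot0 at col 3 lands with bottom-row=5; cleared 0 line(s) (total 0); column heights now [1 4 5 7 7], max=7
Test piece L rot3 at col 3 (width 2): heights before test = [1 4 5 7 7]; fits = False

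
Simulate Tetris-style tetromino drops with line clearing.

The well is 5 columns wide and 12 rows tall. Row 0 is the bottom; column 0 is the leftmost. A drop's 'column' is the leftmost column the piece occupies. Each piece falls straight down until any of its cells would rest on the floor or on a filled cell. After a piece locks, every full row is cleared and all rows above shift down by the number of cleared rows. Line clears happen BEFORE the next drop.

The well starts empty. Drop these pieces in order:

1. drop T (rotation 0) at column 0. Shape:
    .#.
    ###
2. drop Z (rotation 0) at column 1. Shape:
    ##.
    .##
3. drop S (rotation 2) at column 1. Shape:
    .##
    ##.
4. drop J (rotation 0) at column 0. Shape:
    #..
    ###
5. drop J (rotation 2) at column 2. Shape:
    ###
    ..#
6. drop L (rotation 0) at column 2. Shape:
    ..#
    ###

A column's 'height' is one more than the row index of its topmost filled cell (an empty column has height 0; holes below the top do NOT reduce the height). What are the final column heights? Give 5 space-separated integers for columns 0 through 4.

Answer: 7 6 8 8 9

Derivation:
Drop 1: T rot0 at col 0 lands with bottom-row=0; cleared 0 line(s) (total 0); column heights now [1 2 1 0 0], max=2
Drop 2: Z rot0 at col 1 lands with bottom-row=1; cleared 0 line(s) (total 0); column heights now [1 3 3 2 0], max=3
Drop 3: S rot2 at col 1 lands with bottom-row=3; cleared 0 line(s) (total 0); column heights now [1 4 5 5 0], max=5
Drop 4: J rot0 at col 0 lands with bottom-row=5; cleared 0 line(s) (total 0); column heights now [7 6 6 5 0], max=7
Drop 5: J rot2 at col 2 lands with bottom-row=5; cleared 0 line(s) (total 0); column heights now [7 6 7 7 7], max=7
Drop 6: L rot0 at col 2 lands with bottom-row=7; cleared 0 line(s) (total 0); column heights now [7 6 8 8 9], max=9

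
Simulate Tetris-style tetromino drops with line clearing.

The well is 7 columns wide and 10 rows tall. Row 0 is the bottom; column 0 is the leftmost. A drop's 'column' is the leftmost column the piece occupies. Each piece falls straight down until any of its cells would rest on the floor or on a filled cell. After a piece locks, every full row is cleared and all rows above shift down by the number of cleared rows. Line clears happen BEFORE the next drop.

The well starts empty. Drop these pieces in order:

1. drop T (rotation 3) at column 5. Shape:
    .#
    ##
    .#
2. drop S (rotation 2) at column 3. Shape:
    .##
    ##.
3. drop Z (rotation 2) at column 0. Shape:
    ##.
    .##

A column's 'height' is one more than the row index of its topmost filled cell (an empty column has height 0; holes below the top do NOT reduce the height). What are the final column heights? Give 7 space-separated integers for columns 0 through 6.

Answer: 2 2 1 2 3 3 3

Derivation:
Drop 1: T rot3 at col 5 lands with bottom-row=0; cleared 0 line(s) (total 0); column heights now [0 0 0 0 0 2 3], max=3
Drop 2: S rot2 at col 3 lands with bottom-row=1; cleared 0 line(s) (total 0); column heights now [0 0 0 2 3 3 3], max=3
Drop 3: Z rot2 at col 0 lands with bottom-row=0; cleared 0 line(s) (total 0); column heights now [2 2 1 2 3 3 3], max=3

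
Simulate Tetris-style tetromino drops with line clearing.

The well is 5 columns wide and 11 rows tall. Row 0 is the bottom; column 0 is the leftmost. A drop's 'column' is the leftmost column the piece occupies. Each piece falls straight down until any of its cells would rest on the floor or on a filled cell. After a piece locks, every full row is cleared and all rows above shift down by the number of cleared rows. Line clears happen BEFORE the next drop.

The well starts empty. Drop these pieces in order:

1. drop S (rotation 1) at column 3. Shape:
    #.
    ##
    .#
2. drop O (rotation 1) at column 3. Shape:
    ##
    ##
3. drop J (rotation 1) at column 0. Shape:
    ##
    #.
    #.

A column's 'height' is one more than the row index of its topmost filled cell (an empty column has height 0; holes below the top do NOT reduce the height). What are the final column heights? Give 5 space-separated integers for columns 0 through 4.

Drop 1: S rot1 at col 3 lands with bottom-row=0; cleared 0 line(s) (total 0); column heights now [0 0 0 3 2], max=3
Drop 2: O rot1 at col 3 lands with bottom-row=3; cleared 0 line(s) (total 0); column heights now [0 0 0 5 5], max=5
Drop 3: J rot1 at col 0 lands with bottom-row=0; cleared 0 line(s) (total 0); column heights now [3 3 0 5 5], max=5

Answer: 3 3 0 5 5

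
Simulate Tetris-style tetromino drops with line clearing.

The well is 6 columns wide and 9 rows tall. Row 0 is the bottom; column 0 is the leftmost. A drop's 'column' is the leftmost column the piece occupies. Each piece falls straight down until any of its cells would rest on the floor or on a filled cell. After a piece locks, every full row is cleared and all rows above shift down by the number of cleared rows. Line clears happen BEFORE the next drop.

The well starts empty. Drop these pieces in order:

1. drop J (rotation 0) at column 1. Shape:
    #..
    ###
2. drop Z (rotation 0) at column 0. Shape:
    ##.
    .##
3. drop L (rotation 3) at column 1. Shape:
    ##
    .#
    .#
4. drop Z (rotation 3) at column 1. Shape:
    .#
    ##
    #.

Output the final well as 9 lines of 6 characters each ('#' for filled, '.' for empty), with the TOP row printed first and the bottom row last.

Drop 1: J rot0 at col 1 lands with bottom-row=0; cleared 0 line(s) (total 0); column heights now [0 2 1 1 0 0], max=2
Drop 2: Z rot0 at col 0 lands with bottom-row=2; cleared 0 line(s) (total 0); column heights now [4 4 3 1 0 0], max=4
Drop 3: L rot3 at col 1 lands with bottom-row=3; cleared 0 line(s) (total 0); column heights now [4 6 6 1 0 0], max=6
Drop 4: Z rot3 at col 1 lands with bottom-row=6; cleared 0 line(s) (total 0); column heights now [4 8 9 1 0 0], max=9

Answer: ..#...
.##...
.#....
.##...
..#...
###...
.##...
.#....
.###..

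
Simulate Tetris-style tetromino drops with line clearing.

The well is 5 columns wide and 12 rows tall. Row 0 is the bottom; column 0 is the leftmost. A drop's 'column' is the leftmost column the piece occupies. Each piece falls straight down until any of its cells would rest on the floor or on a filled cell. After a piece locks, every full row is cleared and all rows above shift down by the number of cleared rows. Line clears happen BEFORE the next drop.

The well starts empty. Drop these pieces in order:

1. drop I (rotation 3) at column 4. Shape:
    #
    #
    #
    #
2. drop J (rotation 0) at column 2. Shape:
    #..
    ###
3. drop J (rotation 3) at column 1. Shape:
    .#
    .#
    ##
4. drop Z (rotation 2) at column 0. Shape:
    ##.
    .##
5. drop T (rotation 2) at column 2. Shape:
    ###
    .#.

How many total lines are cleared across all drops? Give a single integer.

Answer: 1

Derivation:
Drop 1: I rot3 at col 4 lands with bottom-row=0; cleared 0 line(s) (total 0); column heights now [0 0 0 0 4], max=4
Drop 2: J rot0 at col 2 lands with bottom-row=4; cleared 0 line(s) (total 0); column heights now [0 0 6 5 5], max=6
Drop 3: J rot3 at col 1 lands with bottom-row=6; cleared 0 line(s) (total 0); column heights now [0 7 9 5 5], max=9
Drop 4: Z rot2 at col 0 lands with bottom-row=9; cleared 0 line(s) (total 0); column heights now [11 11 10 5 5], max=11
Drop 5: T rot2 at col 2 lands with bottom-row=9; cleared 1 line(s) (total 1); column heights now [0 10 10 10 5], max=10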